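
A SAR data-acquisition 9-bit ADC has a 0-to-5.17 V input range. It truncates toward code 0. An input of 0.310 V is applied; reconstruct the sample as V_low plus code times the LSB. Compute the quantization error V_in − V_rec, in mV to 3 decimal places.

7.070 mV

LSB = 5.17/2^9 = 10.098 mV.
Scaled input = 30.7002 LSBs, so code = 30.
V_rec = 0 + 30·0.0100977 = 0.30292969 V.
Error = 0.310 − 0.30292969 = 0.00707031 V = 7.070 mV.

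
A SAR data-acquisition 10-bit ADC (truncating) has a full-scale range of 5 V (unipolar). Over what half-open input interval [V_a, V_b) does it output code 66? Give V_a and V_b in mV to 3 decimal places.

LSB = 5/2^10 = 4.883 mV.
V_a = V_low + 66·LSB = 0.322266 V; V_b = V_low + 67·LSB = 0.327148 V.

[322.266 mV, 327.148 mV)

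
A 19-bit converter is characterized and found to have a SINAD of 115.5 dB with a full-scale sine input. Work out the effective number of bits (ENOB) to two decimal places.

ENOB = (SINAD − 1.76) / 6.02 = (115.5 − 1.76)/6.02 = 18.894.

18.89 bits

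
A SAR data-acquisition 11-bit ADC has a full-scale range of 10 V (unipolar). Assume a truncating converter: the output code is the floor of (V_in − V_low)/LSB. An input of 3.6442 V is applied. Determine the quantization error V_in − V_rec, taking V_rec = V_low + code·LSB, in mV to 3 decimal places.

1.622 mV

One LSB is 10 V / 2048 = 4.883 mV.
Scaled input = 746.3322 LSBs, so code = 746.
V_rec = 0 + 746·0.00488281 = 3.6425781 V.
Difference: 0.00162188 V → 1.622 mV.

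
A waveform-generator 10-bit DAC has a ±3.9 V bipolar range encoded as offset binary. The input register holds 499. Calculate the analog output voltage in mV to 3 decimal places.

LSB = 7.8 V / 2^10 = 7.617 mV.
V_out = (−3.9) + 499 × 0.00761719 V = -0.0990234 V.
= -99.023 mV.

-99.023 mV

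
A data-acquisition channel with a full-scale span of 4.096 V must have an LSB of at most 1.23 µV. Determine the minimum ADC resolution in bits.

Number of steps required ≥ 4.096 V / 1.23 µV = 3330081.30.
Need 2^N ≥ 3330081.30; 2^21 = 2097152, 2^22 = 4194304.
Minimum N = 22.

22 bits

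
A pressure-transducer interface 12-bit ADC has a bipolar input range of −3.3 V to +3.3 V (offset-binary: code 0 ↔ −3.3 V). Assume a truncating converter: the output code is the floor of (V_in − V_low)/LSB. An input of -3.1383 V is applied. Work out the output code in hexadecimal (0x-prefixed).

With 4096 levels over 6.6 V, one step is 1.611 mV.
(-3.1383 − (−3.3)) / 0.00161133 = 100.352 LSBs.
So the output code is 100.
In hexadecimal (0x-prefixed): 0x64.

code 0x64 (decimal 100)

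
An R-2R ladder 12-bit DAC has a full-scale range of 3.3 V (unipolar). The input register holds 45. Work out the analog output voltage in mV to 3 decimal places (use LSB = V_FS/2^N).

36.255 mV

LSB = 3.3 V / 2^12 = 0.806 mV.
V_out = 0 + 45 × 0.000805664 V = 0.0362549 V.
= 36.255 mV.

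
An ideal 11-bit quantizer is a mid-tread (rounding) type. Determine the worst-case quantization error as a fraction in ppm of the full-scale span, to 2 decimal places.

244.14 ppm

Rounding → worst-case error = ½ LSB = V_FS/2^12, so 1e+06/4096 = 244.141 ppm of full scale.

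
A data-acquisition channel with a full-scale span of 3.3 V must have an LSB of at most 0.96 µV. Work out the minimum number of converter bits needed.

22 bits

Number of steps required ≥ 3.3 V / 0.96 µV = 3437500.00.
Need 2^N ≥ 3437500.00; 2^21 = 2097152, 2^22 = 4194304.
Minimum N = 22.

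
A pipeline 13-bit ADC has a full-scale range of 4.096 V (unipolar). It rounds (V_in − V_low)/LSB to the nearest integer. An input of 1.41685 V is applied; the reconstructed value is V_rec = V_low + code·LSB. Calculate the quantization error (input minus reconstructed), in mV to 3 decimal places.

-0.150 mV

Step size: 4.096 V ÷ 2^13 = 0.500 mV.
Scaled input = 2833.7000 LSBs, so code = 2834.
Code 2834 maps back to 0 + 2834×0.0005 V = 1.417 V.
Error = 1.41685 − 1.417 = -0.00015 V = -0.150 mV.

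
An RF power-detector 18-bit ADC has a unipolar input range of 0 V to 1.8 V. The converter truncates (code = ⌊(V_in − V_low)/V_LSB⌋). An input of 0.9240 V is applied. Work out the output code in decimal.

Full-scale span = 1.8 V; LSB = 1.8/2^18 = 6.87 µV.
Input sits at 134567.253 steps above V_low.
So the output code is 134567.

code 134567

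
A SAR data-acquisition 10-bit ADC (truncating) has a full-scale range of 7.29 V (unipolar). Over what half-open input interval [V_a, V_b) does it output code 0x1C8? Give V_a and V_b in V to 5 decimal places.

LSB = 7.29/2^10 = 7.119 mV.
Code 0x1C8 = 456 decimal.
V_a = V_low + 456·LSB = 3.24633 V; V_b = V_low + 457·LSB = 3.25345 V.

[3.24633 V, 3.25345 V)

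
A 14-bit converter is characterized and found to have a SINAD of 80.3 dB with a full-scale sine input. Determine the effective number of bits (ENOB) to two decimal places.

13.05 bits

ENOB = (SINAD − 1.76) / 6.02 = (80.3 − 1.76)/6.02 = 13.047.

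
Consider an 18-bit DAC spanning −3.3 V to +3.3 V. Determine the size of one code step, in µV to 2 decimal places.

25.18 µV

Full-scale span = 6.6 V.
LSB = 6.6 / 2^18 = 6.6 / 262144 = 2.5177e-05 V = 25.18 µV.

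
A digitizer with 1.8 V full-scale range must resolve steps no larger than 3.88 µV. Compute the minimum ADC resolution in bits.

19 bits

Number of steps required ≥ 1.8 V / 3.88 µV = 463917.53.
Need 2^N ≥ 463917.53; 2^18 = 262144, 2^19 = 524288.
Minimum N = 19.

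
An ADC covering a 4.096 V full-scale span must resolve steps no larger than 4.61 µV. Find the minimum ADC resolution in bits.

Number of steps required ≥ 4.096 V / 4.61 µV = 888503.25.
Need 2^N ≥ 888503.25; 2^19 = 524288, 2^20 = 1048576.
Minimum N = 20.

20 bits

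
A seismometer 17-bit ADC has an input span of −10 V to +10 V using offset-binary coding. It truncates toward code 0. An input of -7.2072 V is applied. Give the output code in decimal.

code 18302

LSB = 20 V / 131072 = 152.59 µV.
(-7.2072 − (−10)) / 0.000152588 = 18302.894 LSBs.
⌊·⌋(18302.894) = 18302.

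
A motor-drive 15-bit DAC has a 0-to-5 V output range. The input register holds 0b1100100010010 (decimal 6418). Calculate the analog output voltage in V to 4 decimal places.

0.9793 V

LSB = 5 V / 2^15 = 152.59 µV.
Code 0b1100100010010 = 6418 decimal.
V_out = 0 + 6418 × 0.000152588 V = 0.979309 V.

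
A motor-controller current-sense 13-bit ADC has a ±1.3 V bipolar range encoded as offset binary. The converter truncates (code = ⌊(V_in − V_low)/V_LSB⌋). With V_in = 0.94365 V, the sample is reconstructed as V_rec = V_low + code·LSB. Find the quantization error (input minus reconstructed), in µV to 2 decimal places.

Step size: 2.6 V ÷ 2^13 = 317.38 µV.
(V_in − V_low)/LSB = (0.94365 − (−1.3))/0.000317383 = 7069.2234 → code 7069 (floor).
Code 7069 maps back to (−1.3) + 7069×0.000317383 V = 0.9435791 V.
Difference: 7.08984e-05 V → 70.90 µV.

70.90 µV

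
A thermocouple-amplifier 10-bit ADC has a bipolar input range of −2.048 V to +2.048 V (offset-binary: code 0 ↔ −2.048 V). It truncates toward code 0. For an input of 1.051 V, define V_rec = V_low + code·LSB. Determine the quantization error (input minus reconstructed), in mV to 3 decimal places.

3.000 mV

Step size: 4.096 V ÷ 2^10 = 4.000 mV.
(V_in − V_low)/LSB = (1.051 − (−2.048))/0.004 = 774.7500 → code 774 (floor).
Reconstructed: 1.048 V.
Error = 1.051 − 1.048 = 0.003 V = 3.000 mV.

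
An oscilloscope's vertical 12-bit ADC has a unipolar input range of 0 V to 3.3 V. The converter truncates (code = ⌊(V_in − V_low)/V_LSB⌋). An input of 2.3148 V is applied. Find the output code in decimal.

Full-scale span = 3.3 V; LSB = 3.3/2^12 = 0.806 mV.
(V_in − V_low)/LSB = (2.3148 − 0) / 0.000805664 = 2873.158.
Floor → code 2873.

code 2873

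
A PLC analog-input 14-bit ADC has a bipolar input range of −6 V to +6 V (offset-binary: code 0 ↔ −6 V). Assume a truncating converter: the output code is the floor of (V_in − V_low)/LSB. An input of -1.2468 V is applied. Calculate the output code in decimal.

code 6489

LSB = 12 V / 16384 = 0.732 mV.
(-1.2468 − (−6)) / 0.000732422 = 6489.702 LSBs.
⌊·⌋(6489.702) = 6489.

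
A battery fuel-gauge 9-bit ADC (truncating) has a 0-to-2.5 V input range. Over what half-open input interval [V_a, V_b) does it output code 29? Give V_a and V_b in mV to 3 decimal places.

LSB = 2.5/2^9 = 4.883 mV.
V_a = V_low + 29·LSB = 0.141602 V; V_b = V_low + 30·LSB = 0.146484 V.

[141.602 mV, 146.484 mV)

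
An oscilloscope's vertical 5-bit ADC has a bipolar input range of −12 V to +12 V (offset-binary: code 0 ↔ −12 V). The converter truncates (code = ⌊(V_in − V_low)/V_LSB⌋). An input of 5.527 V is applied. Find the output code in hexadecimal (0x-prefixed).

code 0x17 (decimal 23)

LSB = 24 V / 32 = 0.7500 V.
Input sits at 23.369 steps above V_low.
Floor → code 23.
In hexadecimal (0x-prefixed): 0x17.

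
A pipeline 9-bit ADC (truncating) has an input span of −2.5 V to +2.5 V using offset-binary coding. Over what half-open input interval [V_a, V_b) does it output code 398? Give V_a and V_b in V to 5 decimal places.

LSB = 5/2^9 = 9.766 mV.
V_a = V_low + 398·LSB = 1.38672 V; V_b = V_low + 399·LSB = 1.39648 V.

[1.38672 V, 1.39648 V)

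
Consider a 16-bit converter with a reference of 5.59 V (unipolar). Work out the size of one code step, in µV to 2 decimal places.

Full-scale span = 5.59 V.
LSB = 5.59 / 2^16 = 5.59 / 65536 = 8.52966e-05 V = 85.30 µV.

85.30 µV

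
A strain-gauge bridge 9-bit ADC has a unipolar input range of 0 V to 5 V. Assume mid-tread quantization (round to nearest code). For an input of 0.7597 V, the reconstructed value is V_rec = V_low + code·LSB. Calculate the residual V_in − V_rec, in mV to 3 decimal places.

One LSB is 5 V / 512 = 9.766 mV.
(V_in − V_low)/LSB = (0.7597 − 0)/0.00976562 = 77.7933 → code 78 (round).
V_rec = 0 + 78·0.00976562 = 0.76171875 V.
Error = 0.7597 − 0.76171875 = -0.00201875 V = -2.019 mV.

-2.019 mV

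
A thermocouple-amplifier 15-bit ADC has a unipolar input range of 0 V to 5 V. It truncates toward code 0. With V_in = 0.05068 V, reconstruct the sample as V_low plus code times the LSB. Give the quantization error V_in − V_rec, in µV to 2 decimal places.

20.82 µV

One LSB is 5 V / 32768 = 152.59 µV.
Scaled input = 332.1364 LSBs, so code = 332.
Code 332 maps back to 0 + 332×0.000152588 V = 0.05065918 V.
Error = 0.05068 − 0.05065918 = 2.08203e-05 V = 20.82 µV.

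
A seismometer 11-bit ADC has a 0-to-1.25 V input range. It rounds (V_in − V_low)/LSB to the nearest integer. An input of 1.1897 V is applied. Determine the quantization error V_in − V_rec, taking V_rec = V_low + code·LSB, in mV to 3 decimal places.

0.125 mV

Step size: 1.25 V ÷ 2^11 = 0.610 mV.
(1.1897 − 0)/0.000610352 = 1949.2045; round gives code 1949.
V_rec = 0 + 1949·0.000610352 = 1.1895752 V.
Difference: 0.000124805 V → 0.125 mV.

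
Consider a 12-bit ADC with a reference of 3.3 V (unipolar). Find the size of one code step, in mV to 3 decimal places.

Full-scale span = 3.3 V.
LSB = 3.3 / 2^12 = 3.3 / 4096 = 0.000805664 V = 0.806 mV.

0.806 mV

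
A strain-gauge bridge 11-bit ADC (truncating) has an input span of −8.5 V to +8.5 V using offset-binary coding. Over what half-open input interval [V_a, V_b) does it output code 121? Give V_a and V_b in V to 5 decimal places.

LSB = 17/2^11 = 8.301 mV.
V_a = V_low + 121·LSB = -7.49561 V; V_b = V_low + 122·LSB = -7.4873 V.

[-7.49561 V, -7.48730 V)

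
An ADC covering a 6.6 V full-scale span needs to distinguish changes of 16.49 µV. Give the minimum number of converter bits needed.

Number of steps required ≥ 6.6 V / 16.49 µV = 400242.57.
Need 2^N ≥ 400242.57; 2^18 = 262144, 2^19 = 524288.
Minimum N = 19.

19 bits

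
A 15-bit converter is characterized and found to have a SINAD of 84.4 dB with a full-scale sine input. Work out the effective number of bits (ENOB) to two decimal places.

ENOB = (SINAD − 1.76) / 6.02 = (84.4 − 1.76)/6.02 = 13.728.

13.73 bits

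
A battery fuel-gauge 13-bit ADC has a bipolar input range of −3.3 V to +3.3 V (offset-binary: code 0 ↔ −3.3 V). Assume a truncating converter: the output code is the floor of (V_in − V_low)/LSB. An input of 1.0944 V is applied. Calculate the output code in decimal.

With 8192 levels over 6.6 V, one step is 0.806 mV.
(1.0944 − (−3.3)) / 0.000805664 = 5454.383 LSBs.
So the output code is 5454.

code 5454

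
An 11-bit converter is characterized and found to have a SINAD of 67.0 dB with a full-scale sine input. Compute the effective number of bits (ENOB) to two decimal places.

ENOB = (SINAD − 1.76) / 6.02 = (67.0 − 1.76)/6.02 = 10.837.

10.84 bits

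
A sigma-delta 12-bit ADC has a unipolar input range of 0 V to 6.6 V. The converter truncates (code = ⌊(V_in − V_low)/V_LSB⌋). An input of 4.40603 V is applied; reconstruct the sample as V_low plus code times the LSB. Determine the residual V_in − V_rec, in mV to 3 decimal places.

One LSB is 6.6 V / 4096 = 1.611 mV.
(4.40603 − 0)/0.00161133 = 2734.4089; ⌊·⌋ gives code 2734.
Code 2734 maps back to 0 + 2734×0.00161133 V = 4.4053711 V.
V_in − V_rec = 0.000658906 V = 0.659 mV.

0.659 mV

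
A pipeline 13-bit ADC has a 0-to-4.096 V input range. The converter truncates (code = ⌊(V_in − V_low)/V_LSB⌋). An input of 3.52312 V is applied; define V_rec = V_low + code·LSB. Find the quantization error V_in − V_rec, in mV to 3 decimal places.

Step size: 4.096 V ÷ 2^13 = 0.500 mV.
(V_in − V_low)/LSB = (3.52312 − 0)/0.0005 = 7046.2400 → code 7046 (floor).
V_rec = 0 + 7046·0.0005 = 3.523 V.
Error = 3.52312 − 3.523 = 0.00012 V = 0.120 mV.

0.120 mV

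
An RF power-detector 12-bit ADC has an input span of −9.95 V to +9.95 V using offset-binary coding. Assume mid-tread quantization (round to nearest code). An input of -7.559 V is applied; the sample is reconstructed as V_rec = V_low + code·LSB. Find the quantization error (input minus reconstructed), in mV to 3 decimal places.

0.668 mV

One LSB is 19.9 V / 4096 = 4.858 mV.
(V_in − V_low)/LSB = (-7.559 − (−9.95))/0.0048584 = 492.1375 → code 492 (round).
Reconstructed: -7.559668 V.
V_in − V_rec = 0.000667969 V = 0.668 mV.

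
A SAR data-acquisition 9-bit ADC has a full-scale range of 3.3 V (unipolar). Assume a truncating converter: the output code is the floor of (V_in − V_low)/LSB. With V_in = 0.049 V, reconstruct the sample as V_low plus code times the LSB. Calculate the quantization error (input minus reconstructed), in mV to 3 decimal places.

LSB = 3.3/2^9 = 6.445 mV.
(0.049 − 0)/0.00644531 = 7.6024; ⌊·⌋ gives code 7.
V_rec = 0 + 7·0.00644531 = 0.045117188 V.
Difference: 0.00388281 V → 3.883 mV.

3.883 mV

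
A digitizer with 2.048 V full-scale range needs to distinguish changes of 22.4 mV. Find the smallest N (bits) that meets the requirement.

Number of steps required ≥ 2.048 V / 22.4 mV = 91.43.
Need 2^N ≥ 91.43; 2^6 = 64, 2^7 = 128.
Minimum N = 7.

7 bits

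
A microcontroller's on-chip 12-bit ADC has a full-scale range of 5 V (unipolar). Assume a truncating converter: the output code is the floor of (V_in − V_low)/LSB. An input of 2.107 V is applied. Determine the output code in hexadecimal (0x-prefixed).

code 0x6BE (decimal 1726)

LSB = 5 V / 4096 = 1.221 mV.
(V_in − V_low)/LSB = (2.107 − 0) / 0.0012207 = 1726.054.
⌊·⌋(1726.054) = 1726.
In hexadecimal (0x-prefixed): 0x6BE.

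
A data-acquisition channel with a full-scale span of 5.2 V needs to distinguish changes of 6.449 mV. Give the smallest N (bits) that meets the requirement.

10 bits

Number of steps required ≥ 5.2 V / 6.449 mV = 806.33.
Need 2^N ≥ 806.33; 2^9 = 512, 2^10 = 1024.
Minimum N = 10.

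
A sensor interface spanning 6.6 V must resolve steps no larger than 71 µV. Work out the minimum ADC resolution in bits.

17 bits

Number of steps required ≥ 6.6 V / 71 µV = 92957.75.
Need 2^N ≥ 92957.75; 2^16 = 65536, 2^17 = 131072.
Minimum N = 17.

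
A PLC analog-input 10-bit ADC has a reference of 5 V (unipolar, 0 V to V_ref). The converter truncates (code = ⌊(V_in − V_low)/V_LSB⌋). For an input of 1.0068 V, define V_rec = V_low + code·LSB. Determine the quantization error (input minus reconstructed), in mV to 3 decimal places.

One LSB is 5 V / 1024 = 4.883 mV.
(1.0068 − 0)/0.00488281 = 206.1926; ⌊·⌋ gives code 206.
V_rec = 0 + 206·0.00488281 = 1.0058594 V.
Difference: 0.000940625 V → 0.941 mV.

0.941 mV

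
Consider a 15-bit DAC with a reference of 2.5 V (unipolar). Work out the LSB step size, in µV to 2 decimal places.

76.29 µV

Full-scale span = 2.5 V.
LSB = 2.5 / 2^15 = 2.5 / 32768 = 7.62939e-05 V = 76.29 µV.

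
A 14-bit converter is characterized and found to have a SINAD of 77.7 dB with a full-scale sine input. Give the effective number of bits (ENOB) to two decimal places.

ENOB = (SINAD − 1.76) / 6.02 = (77.7 − 1.76)/6.02 = 12.615.

12.61 bits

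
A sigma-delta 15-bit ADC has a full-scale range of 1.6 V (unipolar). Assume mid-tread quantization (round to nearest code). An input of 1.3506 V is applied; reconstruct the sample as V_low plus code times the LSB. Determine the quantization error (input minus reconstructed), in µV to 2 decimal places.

14.06 µV

LSB = 1.6/2^15 = 48.83 µV.
(1.3506 − 0)/4.88281e-05 = 27660.2880; round gives code 27660.
V_rec = 0 + 27660·4.88281e-05 = 1.3505859 V.
Difference: 1.40625e-05 V → 14.06 µV.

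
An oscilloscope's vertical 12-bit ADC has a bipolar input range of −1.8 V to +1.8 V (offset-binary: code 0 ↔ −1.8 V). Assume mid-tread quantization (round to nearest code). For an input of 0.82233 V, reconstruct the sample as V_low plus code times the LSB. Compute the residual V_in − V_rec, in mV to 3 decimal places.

LSB = 3.6/2^12 = 0.879 mV.
(V_in − V_low)/LSB = (0.82233 − (−1.8))/0.000878906 = 2983.6288 → code 2984 (round).
Reconstructed: 0.82265625 V.
Error = 0.82233 − 0.82265625 = -0.00032625 V = -0.326 mV.

-0.326 mV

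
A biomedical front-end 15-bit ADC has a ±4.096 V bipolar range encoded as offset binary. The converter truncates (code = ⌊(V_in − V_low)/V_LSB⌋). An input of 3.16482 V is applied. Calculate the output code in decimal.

LSB = 8.192 V / 32768 = 250.00 µV.
(3.16482 − (−4.096)) / 0.00025 = 29043.280 LSBs.
Floor → code 29043.

code 29043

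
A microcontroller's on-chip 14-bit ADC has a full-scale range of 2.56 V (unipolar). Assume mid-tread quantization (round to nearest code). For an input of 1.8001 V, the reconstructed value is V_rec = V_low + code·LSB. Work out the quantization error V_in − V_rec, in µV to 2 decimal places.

-56.25 µV

One LSB is 2.56 V / 16384 = 156.25 µV.
Scaled input = 11520.6400 LSBs, so code = 11521.
Code 11521 maps back to 0 + 11521×0.00015625 V = 1.8001562 V.
Difference: -5.625e-05 V → -56.25 µV.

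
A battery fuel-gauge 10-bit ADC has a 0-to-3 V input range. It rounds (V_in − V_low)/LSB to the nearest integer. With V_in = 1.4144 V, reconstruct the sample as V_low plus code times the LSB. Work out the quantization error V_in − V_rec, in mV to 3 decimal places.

-0.639 mV

Step size: 3 V ÷ 2^10 = 2.930 mV.
(V_in − V_low)/LSB = (1.4144 − 0)/0.00292969 = 482.7819 → code 483 (round).
Reconstructed: 1.4150391 V.
Difference: -0.000639062 V → -0.639 mV.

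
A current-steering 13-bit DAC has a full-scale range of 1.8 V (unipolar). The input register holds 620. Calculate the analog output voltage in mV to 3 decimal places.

136.230 mV

LSB = 1.8 V / 2^13 = 219.73 µV.
V_out = 0 + 620 × 0.000219727 V = 0.13623 V.
= 136.230 mV.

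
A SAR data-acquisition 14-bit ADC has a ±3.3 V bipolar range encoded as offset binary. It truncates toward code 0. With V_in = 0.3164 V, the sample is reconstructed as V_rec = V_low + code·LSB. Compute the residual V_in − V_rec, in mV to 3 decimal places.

0.177 mV

One LSB is 6.6 V / 16384 = 402.83 µV.
Scaled input = 8977.4390 LSBs, so code = 8977.
V_rec = (−3.3) + 8977·0.000402832 = 0.31622314 V.
Error = 0.3164 − 0.31622314 = 0.000176855 V = 0.177 mV.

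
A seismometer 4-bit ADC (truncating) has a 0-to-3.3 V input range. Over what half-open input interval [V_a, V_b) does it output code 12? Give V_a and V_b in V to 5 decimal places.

[2.47500 V, 2.68125 V)

LSB = 3.3/2^4 = 206.250 mV.
V_a = V_low + 12·LSB = 2.475 V; V_b = V_low + 13·LSB = 2.68125 V.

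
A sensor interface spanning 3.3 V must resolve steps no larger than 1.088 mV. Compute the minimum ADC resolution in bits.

12 bits

Number of steps required ≥ 3.3 V / 1.088 mV = 3033.09.
Need 2^N ≥ 3033.09; 2^11 = 2048, 2^12 = 4096.
Minimum N = 12.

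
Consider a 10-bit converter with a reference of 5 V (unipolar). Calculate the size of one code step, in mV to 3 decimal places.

4.883 mV

Full-scale span = 5 V.
LSB = 5 / 2^10 = 5 / 1024 = 0.00488281 V = 4.883 mV.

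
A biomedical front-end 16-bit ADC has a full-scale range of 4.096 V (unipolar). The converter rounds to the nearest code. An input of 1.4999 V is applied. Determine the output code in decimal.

code 23998

With 65536 levels over 4.096 V, one step is 62.50 µV.
(V_in − V_low)/LSB = (1.4999 − 0) / 6.25e-05 = 23998.400.
round(23998.400) = 23998.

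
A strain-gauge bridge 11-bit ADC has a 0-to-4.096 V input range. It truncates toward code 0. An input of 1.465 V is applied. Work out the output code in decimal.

code 732

LSB = 4.096 V / 2048 = 2.000 mV.
(V_in − V_low)/LSB = (1.465 − 0) / 0.002 = 732.500.
Floor → code 732.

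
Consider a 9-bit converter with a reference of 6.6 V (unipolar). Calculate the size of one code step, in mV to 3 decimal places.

12.891 mV

Full-scale span = 6.6 V.
LSB = 6.6 / 2^9 = 6.6 / 512 = 0.0128906 V = 12.891 mV.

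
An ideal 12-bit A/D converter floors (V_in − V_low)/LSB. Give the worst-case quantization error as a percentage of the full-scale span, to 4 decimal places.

Truncating → worst-case error = 1 LSB = V_FS/2^12, so 100/4096 = 0.0244141 % of full scale.

0.0244 %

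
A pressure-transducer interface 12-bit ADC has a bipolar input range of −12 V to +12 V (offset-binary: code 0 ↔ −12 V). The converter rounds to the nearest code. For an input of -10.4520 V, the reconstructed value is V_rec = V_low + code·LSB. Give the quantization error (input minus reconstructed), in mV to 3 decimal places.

1.125 mV

One LSB is 24 V / 4096 = 5.859 mV.
(-10.4520 − (−12))/0.00585938 = 264.1920; round gives code 264.
Code 264 maps back to (−12) + 264×0.00585938 V = -10.453125 V.
V_in − V_rec = 0.001125 V = 1.125 mV.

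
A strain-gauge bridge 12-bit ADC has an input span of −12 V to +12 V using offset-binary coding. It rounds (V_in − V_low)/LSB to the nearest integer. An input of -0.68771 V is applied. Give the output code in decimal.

With 4096 levels over 24 V, one step is 5.859 mV.
(-0.68771 − (−12)) / 0.00585938 = 1930.631 LSBs.
So the output code is 1931.

code 1931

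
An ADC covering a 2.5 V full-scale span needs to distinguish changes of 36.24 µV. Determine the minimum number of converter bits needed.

17 bits

Number of steps required ≥ 2.5 V / 36.24 µV = 68984.55.
Need 2^N ≥ 68984.55; 2^16 = 65536, 2^17 = 131072.
Minimum N = 17.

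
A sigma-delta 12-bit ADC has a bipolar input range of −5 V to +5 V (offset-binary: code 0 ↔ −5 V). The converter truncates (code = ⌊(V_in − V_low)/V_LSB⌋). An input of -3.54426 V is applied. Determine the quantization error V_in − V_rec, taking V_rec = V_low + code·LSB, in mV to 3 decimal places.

0.662 mV

One LSB is 10 V / 4096 = 2.441 mV.
(V_in − V_low)/LSB = (-3.54426 − (−5))/0.00244141 = 596.2711 → code 596 (floor).
V_rec = (−5) + 596·0.00244141 = -3.5449219 V.
Error = -3.54426 − (−3.5449219) = 0.000661875 V = 0.662 mV.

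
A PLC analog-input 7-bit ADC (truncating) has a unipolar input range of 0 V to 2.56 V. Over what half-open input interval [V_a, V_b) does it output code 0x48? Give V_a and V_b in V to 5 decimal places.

LSB = 2.56/2^7 = 20.000 mV.
Code 0x48 = 72 decimal.
V_a = V_low + 72·LSB = 1.44 V; V_b = V_low + 73·LSB = 1.46 V.

[1.44000 V, 1.46000 V)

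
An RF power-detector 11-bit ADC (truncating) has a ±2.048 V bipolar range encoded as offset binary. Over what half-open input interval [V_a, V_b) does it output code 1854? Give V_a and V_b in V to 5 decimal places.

LSB = 4.096/2^11 = 2.000 mV.
V_a = V_low + 1854·LSB = 1.66 V; V_b = V_low + 1855·LSB = 1.662 V.

[1.66000 V, 1.66200 V)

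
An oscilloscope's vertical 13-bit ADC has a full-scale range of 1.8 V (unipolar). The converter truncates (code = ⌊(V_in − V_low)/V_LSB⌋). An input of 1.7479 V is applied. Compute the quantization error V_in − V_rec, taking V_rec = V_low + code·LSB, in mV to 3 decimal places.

0.195 mV

One LSB is 1.8 V / 8192 = 219.73 µV.
(1.7479 − 0)/0.000219727 = 7954.8871; ⌊·⌋ gives code 7954.
V_rec = 0 + 7954·0.000219727 = 1.7477051 V.
Error = 1.7479 − 1.7477051 = 0.000194922 V = 0.195 mV.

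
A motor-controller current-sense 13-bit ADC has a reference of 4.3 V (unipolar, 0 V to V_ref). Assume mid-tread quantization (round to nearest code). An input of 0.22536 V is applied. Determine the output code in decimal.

Full-scale span = 4.3 V; LSB = 4.3/2^13 = 0.525 mV.
Input sits at 429.337 steps above V_low.
round(429.337) = 429.

code 429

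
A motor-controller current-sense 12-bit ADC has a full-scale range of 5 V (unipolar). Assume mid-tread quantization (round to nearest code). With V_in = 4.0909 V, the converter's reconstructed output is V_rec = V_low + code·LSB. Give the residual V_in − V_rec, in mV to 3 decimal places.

LSB = 5/2^12 = 1.221 mV.
(4.0909 − 0)/0.0012207 = 3351.2653; round gives code 3351.
Reconstructed: 4.0905762 V.
Difference: 0.000323828 V → 0.324 mV.

0.324 mV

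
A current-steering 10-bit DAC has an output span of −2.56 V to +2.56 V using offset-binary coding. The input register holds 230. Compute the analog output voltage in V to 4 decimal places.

LSB = 5.12 V / 2^10 = 5.000 mV.
V_out = (−2.56) + 230 × 0.005 V = -1.41 V.

-1.4100 V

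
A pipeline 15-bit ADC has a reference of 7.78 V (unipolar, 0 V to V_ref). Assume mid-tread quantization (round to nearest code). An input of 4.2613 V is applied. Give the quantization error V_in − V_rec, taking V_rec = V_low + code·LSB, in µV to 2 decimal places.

-35.45 µV

One LSB is 7.78 V / 32768 = 237.43 µV.
(V_in − V_low)/LSB = (4.2613 − 0)/0.000237427 = 17947.8507 → code 17948 (round).
Reconstructed: 4.2613354 V.
V_in − V_rec = -3.54492e-05 V = -35.45 µV.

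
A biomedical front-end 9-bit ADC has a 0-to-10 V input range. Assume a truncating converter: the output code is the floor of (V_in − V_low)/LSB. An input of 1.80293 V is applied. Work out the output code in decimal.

code 92

With 512 levels over 10 V, one step is 19.531 mV.
(1.80293 − 0) / 0.0195312 = 92.310 LSBs.
Floor → code 92.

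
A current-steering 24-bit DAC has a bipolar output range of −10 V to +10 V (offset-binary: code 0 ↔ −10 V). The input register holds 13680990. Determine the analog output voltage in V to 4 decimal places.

LSB = 20 V / 2^24 = 1.19 µV.
V_out = (−10) + 13680990 × 1.19209e-06 V = 6.30901 V.

6.3090 V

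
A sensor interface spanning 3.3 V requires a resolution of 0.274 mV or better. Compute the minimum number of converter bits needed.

14 bits

Number of steps required ≥ 3.3 V / 0.274 mV = 12043.80.
Need 2^N ≥ 12043.80; 2^13 = 8192, 2^14 = 16384.
Minimum N = 14.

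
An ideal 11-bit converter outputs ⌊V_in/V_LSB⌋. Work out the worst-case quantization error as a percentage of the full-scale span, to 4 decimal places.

Truncating → worst-case error = 1 LSB = V_FS/2^11, so 100/2048 = 0.0488281 % of full scale.

0.0488 %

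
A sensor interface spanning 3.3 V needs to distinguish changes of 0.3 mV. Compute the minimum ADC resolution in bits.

14 bits

Number of steps required ≥ 3.3 V / 0.3 mV = 11000.00.
Need 2^N ≥ 11000.00; 2^13 = 8192, 2^14 = 16384.
Minimum N = 14.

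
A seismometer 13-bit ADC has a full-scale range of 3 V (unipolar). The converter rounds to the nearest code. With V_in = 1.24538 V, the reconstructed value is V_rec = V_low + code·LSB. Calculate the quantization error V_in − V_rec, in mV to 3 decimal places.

-0.103 mV

LSB = 3/2^13 = 366.21 µV.
Scaled input = 3400.7177 LSBs, so code = 3401.
Reconstructed: 1.2454834 V.
V_in − V_rec = -0.000103398 V = -0.103 mV.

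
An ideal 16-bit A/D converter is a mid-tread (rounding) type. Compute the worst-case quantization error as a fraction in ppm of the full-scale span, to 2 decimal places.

Rounding → worst-case error = ½ LSB = V_FS/2^17, so 1e+06/131072 = 7.62939 ppm of full scale.

7.63 ppm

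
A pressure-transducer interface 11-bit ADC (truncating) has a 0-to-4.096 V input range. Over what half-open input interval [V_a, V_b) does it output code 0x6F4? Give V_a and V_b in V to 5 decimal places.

LSB = 4.096/2^11 = 2.000 mV.
Code 0x6F4 = 1780 decimal.
V_a = V_low + 1780·LSB = 3.56 V; V_b = V_low + 1781·LSB = 3.562 V.

[3.56000 V, 3.56200 V)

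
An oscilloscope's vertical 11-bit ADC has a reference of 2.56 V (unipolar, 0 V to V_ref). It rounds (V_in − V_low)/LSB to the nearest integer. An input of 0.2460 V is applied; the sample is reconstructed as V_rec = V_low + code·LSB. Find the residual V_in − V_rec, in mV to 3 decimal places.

One LSB is 2.56 V / 2048 = 1.250 mV.
(0.2460 − 0)/0.00125 = 196.8000; round gives code 197.
Code 197 maps back to 0 + 197×0.00125 V = 0.24625 V.
Difference: -0.00025 V → -0.250 mV.

-0.250 mV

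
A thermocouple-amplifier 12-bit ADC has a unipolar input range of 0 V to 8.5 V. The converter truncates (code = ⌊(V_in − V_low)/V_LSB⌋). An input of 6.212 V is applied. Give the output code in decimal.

code 2993

Full-scale span = 8.5 V; LSB = 8.5/2^12 = 2.075 mV.
(6.212 − 0) / 0.0020752 = 2993.453 LSBs.
Floor → code 2993.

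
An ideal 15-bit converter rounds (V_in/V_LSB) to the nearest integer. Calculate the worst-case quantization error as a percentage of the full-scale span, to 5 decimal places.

Rounding → worst-case error = ½ LSB = V_FS/2^16, so 100/65536 = 0.00152588 % of full scale.

0.00153 %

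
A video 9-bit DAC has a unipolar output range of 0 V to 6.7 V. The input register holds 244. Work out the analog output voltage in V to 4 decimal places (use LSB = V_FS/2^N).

3.1930 V

LSB = 6.7 V / 2^9 = 13.086 mV.
V_out = 0 + 244 × 0.0130859 V = 3.19297 V.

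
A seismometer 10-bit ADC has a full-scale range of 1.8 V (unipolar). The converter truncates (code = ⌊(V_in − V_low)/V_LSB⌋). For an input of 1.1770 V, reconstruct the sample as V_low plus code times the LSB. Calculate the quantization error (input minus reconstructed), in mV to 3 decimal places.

LSB = 1.8/2^10 = 1.758 mV.
(V_in − V_low)/LSB = (1.1770 − 0)/0.00175781 = 669.5822 → code 669 (floor).
Reconstructed: 1.1759766 V.
Difference: 0.00102344 V → 1.023 mV.

1.023 mV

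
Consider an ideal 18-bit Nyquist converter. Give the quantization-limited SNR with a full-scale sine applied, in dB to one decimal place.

SNR ≈ 6.02·N + 1.76 dB = 6.02·18 + 1.76 = 110.12 dB.

110.1 dB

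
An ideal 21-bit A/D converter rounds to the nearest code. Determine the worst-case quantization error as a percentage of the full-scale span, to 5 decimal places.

Rounding → worst-case error = ½ LSB = V_FS/2^22, so 100/4194304 = 2.38419e-05 % of full scale.

0.00002 %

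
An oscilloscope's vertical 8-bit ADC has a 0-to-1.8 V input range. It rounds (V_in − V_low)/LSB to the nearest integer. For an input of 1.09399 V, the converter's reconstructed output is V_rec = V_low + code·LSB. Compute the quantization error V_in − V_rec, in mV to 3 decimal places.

-2.885 mV

LSB = 1.8/2^8 = 7.031 mV.
Scaled input = 155.5897 LSBs, so code = 156.
V_rec = 0 + 156·0.00703125 = 1.096875 V.
Difference: -0.002885 V → -2.885 mV.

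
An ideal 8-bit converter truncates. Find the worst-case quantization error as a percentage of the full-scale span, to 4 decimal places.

0.3906 %

Truncating → worst-case error = 1 LSB = V_FS/2^8, so 100/256 = 0.390625 % of full scale.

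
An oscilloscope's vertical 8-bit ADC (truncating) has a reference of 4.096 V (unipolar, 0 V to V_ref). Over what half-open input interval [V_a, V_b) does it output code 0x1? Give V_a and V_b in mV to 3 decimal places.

[16.000 mV, 32.000 mV)

LSB = 4.096/2^8 = 16.000 mV.
Code 0x1 = 1 decimal.
V_a = V_low + 1·LSB = 0.016 V; V_b = V_low + 2·LSB = 0.032 V.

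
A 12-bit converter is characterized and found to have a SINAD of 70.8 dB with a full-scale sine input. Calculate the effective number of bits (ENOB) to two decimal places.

11.47 bits

ENOB = (SINAD − 1.76) / 6.02 = (70.8 − 1.76)/6.02 = 11.468.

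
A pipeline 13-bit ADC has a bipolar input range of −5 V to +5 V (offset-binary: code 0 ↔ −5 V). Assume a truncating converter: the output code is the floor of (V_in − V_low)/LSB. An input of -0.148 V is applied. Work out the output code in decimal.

code 3974

LSB = 10 V / 8192 = 1.221 mV.
(V_in − V_low)/LSB = (-0.148 − (−5)) / 0.0012207 = 3974.758.
⌊·⌋(3974.758) = 3974.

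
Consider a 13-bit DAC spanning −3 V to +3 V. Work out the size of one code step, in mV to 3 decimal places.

Full-scale span = 6 V.
LSB = 6 / 2^13 = 6 / 8192 = 0.000732422 V = 0.732 mV.

0.732 mV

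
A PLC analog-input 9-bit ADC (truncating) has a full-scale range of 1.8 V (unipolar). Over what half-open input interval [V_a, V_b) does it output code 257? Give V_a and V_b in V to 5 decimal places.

[0.90352 V, 0.90703 V)

LSB = 1.8/2^9 = 3.516 mV.
V_a = V_low + 257·LSB = 0.903516 V; V_b = V_low + 258·LSB = 0.907031 V.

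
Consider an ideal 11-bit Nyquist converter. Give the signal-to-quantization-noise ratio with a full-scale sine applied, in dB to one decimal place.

68.0 dB

SNR ≈ 6.02·N + 1.76 dB = 6.02·11 + 1.76 = 67.98 dB.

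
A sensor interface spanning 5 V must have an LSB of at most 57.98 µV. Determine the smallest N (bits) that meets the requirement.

17 bits

Number of steps required ≥ 5 V / 57.98 µV = 86236.63.
Need 2^N ≥ 86236.63; 2^16 = 65536, 2^17 = 131072.
Minimum N = 17.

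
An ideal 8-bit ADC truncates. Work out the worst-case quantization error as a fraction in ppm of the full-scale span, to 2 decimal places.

3906.25 ppm

Truncating → worst-case error = 1 LSB = V_FS/2^8, so 1e+06/256 = 3906.25 ppm of full scale.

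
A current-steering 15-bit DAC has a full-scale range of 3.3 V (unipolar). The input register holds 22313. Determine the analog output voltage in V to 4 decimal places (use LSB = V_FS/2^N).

LSB = 3.3 V / 2^15 = 100.71 µV.
V_out = 0 + 22313 × 0.000100708 V = 2.2471 V.

2.2471 V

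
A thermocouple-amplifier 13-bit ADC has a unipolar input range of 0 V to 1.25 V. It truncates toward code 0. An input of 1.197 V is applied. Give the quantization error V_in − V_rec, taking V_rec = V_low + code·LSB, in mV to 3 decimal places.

One LSB is 1.25 V / 8192 = 152.59 µV.
Scaled input = 7844.6592 LSBs, so code = 7844.
Reconstructed: 1.1968994 V.
V_in − V_rec = 0.000100586 V = 0.101 mV.

0.101 mV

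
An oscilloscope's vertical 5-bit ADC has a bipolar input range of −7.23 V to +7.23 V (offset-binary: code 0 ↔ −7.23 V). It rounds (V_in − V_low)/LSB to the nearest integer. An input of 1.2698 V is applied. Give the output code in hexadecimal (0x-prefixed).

With 32 levels over 14.46 V, one step is 451.875 mV.
Input sits at 18.810 steps above V_low.
So the output code is 19.
In hexadecimal (0x-prefixed): 0x13.

code 0x13 (decimal 19)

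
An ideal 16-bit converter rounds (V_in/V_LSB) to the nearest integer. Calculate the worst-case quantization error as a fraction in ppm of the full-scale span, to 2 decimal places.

Rounding → worst-case error = ½ LSB = V_FS/2^17, so 1e+06/131072 = 7.62939 ppm of full scale.

7.63 ppm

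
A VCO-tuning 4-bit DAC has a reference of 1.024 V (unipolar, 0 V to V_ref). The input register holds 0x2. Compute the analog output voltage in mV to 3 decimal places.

128.000 mV

LSB = 1.024 V / 2^4 = 64.000 mV.
Code 0x2 = 2 decimal.
V_out = 0 + 2 × 0.064 V = 0.128 V.
= 128.000 mV.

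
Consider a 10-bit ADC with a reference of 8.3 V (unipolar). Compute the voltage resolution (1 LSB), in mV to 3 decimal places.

Full-scale span = 8.3 V.
LSB = 8.3 / 2^10 = 8.3 / 1024 = 0.00810547 V = 8.105 mV.

8.105 mV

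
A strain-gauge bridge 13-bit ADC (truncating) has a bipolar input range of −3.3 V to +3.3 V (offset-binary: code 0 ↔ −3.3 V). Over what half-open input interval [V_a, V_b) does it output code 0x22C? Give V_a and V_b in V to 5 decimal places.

[-2.85205 V, -2.85125 V)

LSB = 6.6/2^13 = 0.806 mV.
Code 0x22C = 556 decimal.
V_a = V_low + 556·LSB = -2.85205 V; V_b = V_low + 557·LSB = -2.85125 V.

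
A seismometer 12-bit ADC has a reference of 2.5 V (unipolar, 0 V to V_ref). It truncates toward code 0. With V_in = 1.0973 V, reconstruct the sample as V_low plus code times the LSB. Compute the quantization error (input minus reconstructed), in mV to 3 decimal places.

One LSB is 2.5 V / 4096 = 0.610 mV.
Scaled input = 1797.8163 LSBs, so code = 1797.
V_rec = 0 + 1797·0.000610352 = 1.0968018 V.
Error = 1.0973 − 1.0968018 = 0.000498242 V = 0.498 mV.

0.498 mV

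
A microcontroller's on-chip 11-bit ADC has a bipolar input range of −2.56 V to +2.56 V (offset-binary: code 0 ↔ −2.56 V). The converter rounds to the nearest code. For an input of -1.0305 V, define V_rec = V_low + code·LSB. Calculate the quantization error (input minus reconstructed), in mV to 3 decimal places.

LSB = 5.12/2^11 = 2.500 mV.
Scaled input = 611.8000 LSBs, so code = 612.
Code 612 maps back to (−2.56) + 612×0.0025 V = -1.03 V.
Difference: -0.0005 V → -0.500 mV.

-0.500 mV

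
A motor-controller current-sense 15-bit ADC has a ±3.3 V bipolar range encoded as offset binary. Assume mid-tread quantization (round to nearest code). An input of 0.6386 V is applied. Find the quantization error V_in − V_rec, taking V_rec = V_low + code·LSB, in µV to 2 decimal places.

-90.19 µV

LSB = 6.6/2^15 = 201.42 µV.
Scaled input = 19554.5522 LSBs, so code = 19555.
Code 19555 maps back to (−3.3) + 19555×0.000201416 V = 0.63869019 V.
Difference: -9.01855e-05 V → -90.19 µV.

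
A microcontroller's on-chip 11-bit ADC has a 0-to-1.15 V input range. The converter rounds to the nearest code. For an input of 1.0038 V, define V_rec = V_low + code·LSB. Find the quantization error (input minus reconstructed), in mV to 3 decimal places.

One LSB is 1.15 V / 2048 = 0.562 mV.
(V_in − V_low)/LSB = (1.0038 − 0)/0.000561523 = 1787.6369 → code 1788 (round).
V_rec = 0 + 1788·0.000561523 = 1.0040039 V.
Error = 1.0038 − 1.0040039 = -0.000203906 V = -0.204 mV.

-0.204 mV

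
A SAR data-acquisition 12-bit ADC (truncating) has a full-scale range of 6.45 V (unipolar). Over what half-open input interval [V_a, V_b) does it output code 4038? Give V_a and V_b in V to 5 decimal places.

[6.35867 V, 6.36024 V)

LSB = 6.45/2^12 = 1.575 mV.
V_a = V_low + 4038·LSB = 6.35867 V; V_b = V_low + 4039·LSB = 6.36024 V.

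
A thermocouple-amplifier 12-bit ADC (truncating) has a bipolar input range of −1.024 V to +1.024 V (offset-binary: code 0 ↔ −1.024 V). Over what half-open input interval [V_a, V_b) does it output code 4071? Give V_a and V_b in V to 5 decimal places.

LSB = 2.048/2^12 = 0.500 mV.
V_a = V_low + 4071·LSB = 1.0115 V; V_b = V_low + 4072·LSB = 1.012 V.

[1.01150 V, 1.01200 V)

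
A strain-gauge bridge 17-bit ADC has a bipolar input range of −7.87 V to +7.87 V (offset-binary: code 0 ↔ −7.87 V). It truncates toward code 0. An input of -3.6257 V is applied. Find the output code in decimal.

code 35343

LSB = 15.74 V / 131072 = 120.09 µV.
(-3.6257 − (−7.87)) / 0.000120087 = 35343.640 LSBs.
So the output code is 35343.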